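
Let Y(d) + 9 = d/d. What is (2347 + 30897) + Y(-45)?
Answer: 33236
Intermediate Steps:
Y(d) = -8 (Y(d) = -9 + d/d = -9 + 1 = -8)
(2347 + 30897) + Y(-45) = (2347 + 30897) - 8 = 33244 - 8 = 33236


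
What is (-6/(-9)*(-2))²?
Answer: 16/9 ≈ 1.7778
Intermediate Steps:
(-6/(-9)*(-2))² = (-6*(-⅑)*(-2))² = ((⅔)*(-2))² = (-4/3)² = 16/9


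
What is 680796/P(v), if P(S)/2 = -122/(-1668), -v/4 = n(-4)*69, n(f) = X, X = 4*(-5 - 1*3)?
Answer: 283891932/61 ≈ 4.6540e+6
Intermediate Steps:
X = -32 (X = 4*(-5 - 3) = 4*(-8) = -32)
n(f) = -32
v = 8832 (v = -(-128)*69 = -4*(-2208) = 8832)
P(S) = 61/417 (P(S) = 2*(-122/(-1668)) = 2*(-122*(-1/1668)) = 2*(61/834) = 61/417)
680796/P(v) = 680796/(61/417) = 680796*(417/61) = 283891932/61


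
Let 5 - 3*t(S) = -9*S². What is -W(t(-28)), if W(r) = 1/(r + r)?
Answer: -3/14122 ≈ -0.00021243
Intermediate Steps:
t(S) = 5/3 + 3*S² (t(S) = 5/3 - (-3)*S² = 5/3 + 3*S²)
W(r) = 1/(2*r)
-W(t(-28)) = -1/(2*(5/3 + 3*(-28)²)) = -1/(2*(5/3 + 3*784)) = -1/(2*(5/3 + 2352)) = -1/(2*7061/3) = -3/(2*7061) = -1*3/14122 = -3/14122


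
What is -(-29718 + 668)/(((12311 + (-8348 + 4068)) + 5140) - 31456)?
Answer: -5810/3657 ≈ -1.5887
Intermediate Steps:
-(-29718 + 668)/(((12311 + (-8348 + 4068)) + 5140) - 31456) = -(-29050)/(((12311 - 4280) + 5140) - 31456) = -(-29050)/((8031 + 5140) - 31456) = -(-29050)/(13171 - 31456) = -(-29050)/(-18285) = -(-29050)*(-1)/18285 = -1*5810/3657 = -5810/3657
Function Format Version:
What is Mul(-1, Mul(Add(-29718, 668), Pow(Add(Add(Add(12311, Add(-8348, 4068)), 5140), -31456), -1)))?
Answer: Rational(-5810, 3657) ≈ -1.5887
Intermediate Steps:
Mul(-1, Mul(Add(-29718, 668), Pow(Add(Add(Add(12311, Add(-8348, 4068)), 5140), -31456), -1))) = Mul(-1, Mul(-29050, Pow(Add(Add(Add(12311, -4280), 5140), -31456), -1))) = Mul(-1, Mul(-29050, Pow(Add(Add(8031, 5140), -31456), -1))) = Mul(-1, Mul(-29050, Pow(Add(13171, -31456), -1))) = Mul(-1, Mul(-29050, Pow(-18285, -1))) = Mul(-1, Mul(-29050, Rational(-1, 18285))) = Mul(-1, Rational(5810, 3657)) = Rational(-5810, 3657)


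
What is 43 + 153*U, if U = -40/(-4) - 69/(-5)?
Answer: 18422/5 ≈ 3684.4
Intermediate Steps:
U = 119/5 (U = -40*(-¼) - 69*(-⅕) = 10 + 69/5 = 119/5 ≈ 23.800)
43 + 153*U = 43 + 153*(119/5) = 43 + 18207/5 = 18422/5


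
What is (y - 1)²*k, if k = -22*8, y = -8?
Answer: -14256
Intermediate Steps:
k = -176
(y - 1)²*k = (-8 - 1)²*(-176) = (-9)²*(-176) = 81*(-176) = -14256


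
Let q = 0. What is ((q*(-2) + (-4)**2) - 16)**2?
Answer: 0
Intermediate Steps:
((q*(-2) + (-4)**2) - 16)**2 = ((0*(-2) + (-4)**2) - 16)**2 = ((0 + 16) - 16)**2 = (16 - 16)**2 = 0**2 = 0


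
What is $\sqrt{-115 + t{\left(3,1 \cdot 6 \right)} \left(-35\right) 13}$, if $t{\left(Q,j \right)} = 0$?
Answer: $i \sqrt{115} \approx 10.724 i$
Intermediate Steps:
$\sqrt{-115 + t{\left(3,1 \cdot 6 \right)} \left(-35\right) 13} = \sqrt{-115 + 0 \left(-35\right) 13} = \sqrt{-115 + 0 \cdot 13} = \sqrt{-115 + 0} = \sqrt{-115} = i \sqrt{115}$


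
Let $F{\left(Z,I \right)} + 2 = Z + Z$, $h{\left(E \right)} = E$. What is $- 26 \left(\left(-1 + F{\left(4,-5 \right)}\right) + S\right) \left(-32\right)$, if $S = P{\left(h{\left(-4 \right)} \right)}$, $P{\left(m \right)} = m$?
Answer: $832$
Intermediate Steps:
$F{\left(Z,I \right)} = -2 + 2 Z$ ($F{\left(Z,I \right)} = -2 + \left(Z + Z\right) = -2 + 2 Z$)
$S = -4$
$- 26 \left(\left(-1 + F{\left(4,-5 \right)}\right) + S\right) \left(-32\right) = - 26 \left(\left(-1 + \left(-2 + 2 \cdot 4\right)\right) - 4\right) \left(-32\right) = - 26 \left(\left(-1 + \left(-2 + 8\right)\right) - 4\right) \left(-32\right) = - 26 \left(\left(-1 + 6\right) - 4\right) \left(-32\right) = - 26 \left(5 - 4\right) \left(-32\right) = \left(-26\right) 1 \left(-32\right) = \left(-26\right) \left(-32\right) = 832$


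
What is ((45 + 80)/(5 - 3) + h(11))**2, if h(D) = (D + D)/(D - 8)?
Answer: 175561/36 ≈ 4876.7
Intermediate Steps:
h(D) = 2*D/(-8 + D) (h(D) = (2*D)/(-8 + D) = 2*D/(-8 + D))
((45 + 80)/(5 - 3) + h(11))**2 = ((45 + 80)/(5 - 3) + 2*11/(-8 + 11))**2 = (125/2 + 2*11/3)**2 = (125*(1/2) + 2*11*(1/3))**2 = (125/2 + 22/3)**2 = (419/6)**2 = 175561/36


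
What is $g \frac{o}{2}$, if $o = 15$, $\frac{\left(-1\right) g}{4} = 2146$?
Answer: $-64380$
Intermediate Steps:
$g = -8584$ ($g = \left(-4\right) 2146 = -8584$)
$g \frac{o}{2} = - 8584 \cdot \frac{15}{2} = - 8584 \cdot 15 \cdot \frac{1}{2} = \left(-8584\right) \frac{15}{2} = -64380$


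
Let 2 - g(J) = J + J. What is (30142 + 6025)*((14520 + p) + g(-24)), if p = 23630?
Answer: 1381579400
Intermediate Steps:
g(J) = 2 - 2*J (g(J) = 2 - (J + J) = 2 - 2*J)
(30142 + 6025)*((14520 + p) + g(-24)) = (30142 + 6025)*((14520 + 23630) + (2 - 2*(-24))) = 36167*(38150 + (2 + 48)) = 36167*(38150 + 50) = 36167*38200 = 1381579400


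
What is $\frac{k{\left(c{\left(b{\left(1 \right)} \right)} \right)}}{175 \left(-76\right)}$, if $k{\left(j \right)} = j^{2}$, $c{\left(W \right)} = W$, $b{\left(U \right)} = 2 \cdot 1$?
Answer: $- \frac{1}{3325} \approx -0.00030075$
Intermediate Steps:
$b{\left(U \right)} = 2$
$\frac{k{\left(c{\left(b{\left(1 \right)} \right)} \right)}}{175 \left(-76\right)} = \frac{2^{2}}{175 \left(-76\right)} = \frac{4}{-13300} = 4 \left(- \frac{1}{13300}\right) = - \frac{1}{3325}$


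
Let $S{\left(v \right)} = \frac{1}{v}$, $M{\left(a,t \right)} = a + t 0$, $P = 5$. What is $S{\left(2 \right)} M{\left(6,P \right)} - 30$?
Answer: $-27$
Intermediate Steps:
$M{\left(a,t \right)} = a$ ($M{\left(a,t \right)} = a + 0 = a$)
$S{\left(2 \right)} M{\left(6,P \right)} - 30 = \frac{1}{2} \cdot 6 - 30 = 3 - 30 = -27$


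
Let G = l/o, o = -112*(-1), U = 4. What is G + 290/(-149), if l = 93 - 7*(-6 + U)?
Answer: -16537/16688 ≈ -0.99095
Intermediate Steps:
o = 112
l = 107 (l = 93 - 7*(-6 + 4) = 93 - 7*(-2) = 93 - 1*(-14) = 93 + 14 = 107)
G = 107/112 ≈ 0.95536
G + 290/(-149) = 107/112 + 290/(-149) = 107/112 + 290*(-1/149) = 107/112 - 290/149 = -16537/16688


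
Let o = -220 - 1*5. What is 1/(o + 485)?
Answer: 1/260 ≈ 0.0038462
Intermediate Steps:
o = -225 (o = -220 - 5 = -225)
1/(o + 485) = 1/(-225 + 485) = 1/260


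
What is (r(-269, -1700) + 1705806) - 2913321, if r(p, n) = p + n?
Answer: -1209484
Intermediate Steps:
r(p, n) = n + p
(r(-269, -1700) + 1705806) - 2913321 = ((-1700 - 269) + 1705806) - 2913321 = (-1969 + 1705806) - 2913321 = 1703837 - 2913321 = -1209484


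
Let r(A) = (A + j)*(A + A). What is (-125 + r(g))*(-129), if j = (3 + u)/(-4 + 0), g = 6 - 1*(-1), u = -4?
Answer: 6063/2 ≈ 3031.5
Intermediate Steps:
g = 7 (g = 6 + 1 = 7)
j = ¼ (j = (3 - 4)/(-4 + 0) = -1/(-4) = -1*(-¼) = ¼ ≈ 0.25000)
r(A) = 2*A*(¼ + A) (r(A) = (A + ¼)*(A + A) = (¼ + A)*(2*A) = 2*A*(¼ + A))
(-125 + r(g))*(-129) = (-125 + (½)*7*(1 + 4*7))*(-129) = (-125 + (½)*7*(1 + 28))*(-129) = (-125 + (½)*7*29)*(-129) = (-125 + 203/2)*(-129) = -47/2*(-129) = 6063/2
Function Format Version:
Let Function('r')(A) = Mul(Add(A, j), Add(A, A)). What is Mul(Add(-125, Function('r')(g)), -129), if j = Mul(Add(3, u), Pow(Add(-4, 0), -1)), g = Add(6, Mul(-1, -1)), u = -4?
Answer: Rational(6063, 2) ≈ 3031.5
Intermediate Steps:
g = 7 (g = Add(6, 1) = 7)
j = Rational(1, 4) (j = Mul(Add(3, -4), Pow(Add(-4, 0), -1)) = Mul(-1, Pow(-4, -1)) = Mul(-1, Rational(-1, 4)) = Rational(1, 4) ≈ 0.25000)
Function('r')(A) = Mul(2, A, Add(Rational(1, 4), A)) (Function('r')(A) = Mul(Add(A, Rational(1, 4)), Add(A, A)) = Mul(Add(Rational(1, 4), A), Mul(2, A)) = Mul(2, A, Add(Rational(1, 4), A)))
Mul(Add(-125, Function('r')(g)), -129) = Mul(Add(-125, Mul(Rational(1, 2), 7, Add(1, Mul(4, 7)))), -129) = Mul(Add(-125, Mul(Rational(1, 2), 7, Add(1, 28))), -129) = Mul(Add(-125, Mul(Rational(1, 2), 7, 29)), -129) = Mul(Add(-125, Rational(203, 2)), -129) = Mul(Rational(-47, 2), -129) = Rational(6063, 2)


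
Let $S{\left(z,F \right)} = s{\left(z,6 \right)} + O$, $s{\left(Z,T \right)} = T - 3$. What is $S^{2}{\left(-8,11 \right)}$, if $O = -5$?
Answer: $4$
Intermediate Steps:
$s{\left(Z,T \right)} = -3 + T$
$S{\left(z,F \right)} = -2$ ($S{\left(z,F \right)} = \left(-3 + 6\right) - 5 = 3 - 5 = -2$)
$S^{2}{\left(-8,11 \right)} = \left(-2\right)^{2} = 4$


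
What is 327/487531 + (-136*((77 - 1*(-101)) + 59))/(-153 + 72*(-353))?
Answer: 5240820085/4155226713 ≈ 1.2613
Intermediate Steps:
327/487531 + (-136*((77 - 1*(-101)) + 59))/(-153 + 72*(-353)) = 327*(1/487531) + (-136*((77 + 101) + 59))/(-153 - 25416) = 327/487531 - 136*(178 + 59)/(-25569) = 327/487531 - 136*237*(-1/25569) = 327/487531 - 32232*(-1/25569) = 327/487531 + 10744/8523 = 5240820085/4155226713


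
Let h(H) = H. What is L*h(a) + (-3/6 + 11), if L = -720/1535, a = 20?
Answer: 687/614 ≈ 1.1189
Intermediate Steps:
L = -144/307 (L = -720*1/1535 = -144/307 ≈ -0.46906)
L*h(a) + (-3/6 + 11) = -144/307*20 + (-3/6 + 11) = -2880/307 + ((1/6)*(-3) + 11) = -2880/307 + (-1/2 + 11) = -2880/307 + 21/2 = 687/614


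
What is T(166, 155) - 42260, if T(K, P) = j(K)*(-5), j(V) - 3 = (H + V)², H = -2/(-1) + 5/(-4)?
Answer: -2900845/16 ≈ -1.8130e+5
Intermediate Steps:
H = ¾ (H = -2*(-1) + 5*(-¼) = 2 - 5/4 = ¾ ≈ 0.75000)
j(V) = 3 + (¾ + V)²
T(K, P) = -15 - 5*(3 + 4*K)²/16 (T(K, P) = (3 + (3 + 4*K)²/16)*(-5) = -15 - 5*(3 + 4*K)²/16)
T(166, 155) - 42260 = (-15 - 5*(3 + 4*166)²/16) - 42260 = (-15 - 5*(3 + 664)²/16) - 42260 = (-15 - 5/16*667²) - 42260 = (-15 - 5/16*444889) - 42260 = (-15 - 2224445/16) - 42260 = -2224685/16 - 42260 = -2900845/16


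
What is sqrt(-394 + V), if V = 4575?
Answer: sqrt(4181) ≈ 64.661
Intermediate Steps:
sqrt(-394 + V) = sqrt(-394 + 4575) = sqrt(4181)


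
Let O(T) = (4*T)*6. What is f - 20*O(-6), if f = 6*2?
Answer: 2892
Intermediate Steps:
O(T) = 24*T
f = 12
f - 20*O(-6) = 12 - 480*(-6) = 12 - 20*(-144) = 12 + 2880 = 2892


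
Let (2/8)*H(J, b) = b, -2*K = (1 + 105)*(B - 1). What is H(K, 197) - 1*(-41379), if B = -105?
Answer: 42167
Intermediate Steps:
K = 5618 (K = -(1 + 105)*(-105 - 1)/2 = -53*(-106) = -1/2*(-11236) = 5618)
H(J, b) = 4*b
H(K, 197) - 1*(-41379) = 4*197 - 1*(-41379) = 788 + 41379 = 42167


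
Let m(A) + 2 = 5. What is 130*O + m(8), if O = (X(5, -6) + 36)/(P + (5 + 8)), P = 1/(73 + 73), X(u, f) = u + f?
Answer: 669997/1899 ≈ 352.82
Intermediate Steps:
X(u, f) = f + u
m(A) = 3 (m(A) = -2 + 5 = 3)
P = 1/146 ≈ 0.0068493
O = 5110/1899 (O = ((-6 + 5) + 36)/(1/146 + (5 + 8)) = (-1 + 36)/(1/146 + 13) = 35/(1899/146) = 35*(146/1899) = 5110/1899 ≈ 2.6909)
130*O + m(8) = 130*(5110/1899) + 3 = 664300/1899 + 3 = 669997/1899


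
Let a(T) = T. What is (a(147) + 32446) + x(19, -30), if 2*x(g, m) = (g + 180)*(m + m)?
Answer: 26623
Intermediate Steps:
x(g, m) = m*(180 + g) (x(g, m) = ((g + 180)*(m + m))/2 = ((180 + g)*(2*m))/2 = (2*m*(180 + g))/2 = m*(180 + g))
(a(147) + 32446) + x(19, -30) = (147 + 32446) - 30*(180 + 19) = 32593 - 30*199 = 32593 - 5970 = 26623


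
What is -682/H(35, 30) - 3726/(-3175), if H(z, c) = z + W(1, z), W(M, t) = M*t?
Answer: -190453/22225 ≈ -8.5693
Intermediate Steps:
H(z, c) = 2*z (H(z, c) = z + 1*z = z + z = 2*z)
-682/H(35, 30) - 3726/(-3175) = -682/(2*35) - 3726/(-3175) = -682/70 - 3726*(-1/3175) = -682*1/70 + 3726/3175 = -341/35 + 3726/3175 = -190453/22225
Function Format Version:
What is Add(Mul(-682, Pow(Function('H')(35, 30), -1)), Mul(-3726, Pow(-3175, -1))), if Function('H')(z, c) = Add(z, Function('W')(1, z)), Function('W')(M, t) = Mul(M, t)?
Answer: Rational(-190453, 22225) ≈ -8.5693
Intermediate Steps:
Function('H')(z, c) = Mul(2, z) (Function('H')(z, c) = Add(z, Mul(1, z)) = Add(z, z) = Mul(2, z))
Add(Mul(-682, Pow(Function('H')(35, 30), -1)), Mul(-3726, Pow(-3175, -1))) = Add(Mul(-682, Pow(Mul(2, 35), -1)), Mul(-3726, Pow(-3175, -1))) = Add(Mul(-682, Pow(70, -1)), Mul(-3726, Rational(-1, 3175))) = Add(Mul(-682, Rational(1, 70)), Rational(3726, 3175)) = Add(Rational(-341, 35), Rational(3726, 3175)) = Rational(-190453, 22225)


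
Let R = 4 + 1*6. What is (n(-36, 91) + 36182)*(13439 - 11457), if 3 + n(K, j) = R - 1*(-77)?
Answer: 71879212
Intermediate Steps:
R = 10 (R = 4 + 6 = 10)
n(K, j) = 84 (n(K, j) = -3 + (10 - 1*(-77)) = -3 + (10 + 77) = -3 + 87 = 84)
(n(-36, 91) + 36182)*(13439 - 11457) = (84 + 36182)*(13439 - 11457) = 36266*1982 = 71879212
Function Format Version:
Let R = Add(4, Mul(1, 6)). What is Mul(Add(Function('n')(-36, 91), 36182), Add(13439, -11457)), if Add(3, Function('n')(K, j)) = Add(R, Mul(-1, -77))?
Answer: 71879212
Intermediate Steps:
R = 10 (R = Add(4, 6) = 10)
Function('n')(K, j) = 84 (Function('n')(K, j) = Add(-3, Add(10, Mul(-1, -77))) = Add(-3, Add(10, 77)) = Add(-3, 87) = 84)
Mul(Add(Function('n')(-36, 91), 36182), Add(13439, -11457)) = Mul(Add(84, 36182), Add(13439, -11457)) = Mul(36266, 1982) = 71879212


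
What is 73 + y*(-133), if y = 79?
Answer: -10434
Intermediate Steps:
73 + y*(-133) = 73 + 79*(-133) = 73 - 10507 = -10434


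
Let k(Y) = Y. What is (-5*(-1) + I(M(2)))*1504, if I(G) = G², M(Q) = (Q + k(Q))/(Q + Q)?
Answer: 9024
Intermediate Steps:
M(Q) = 1 (M(Q) = (Q + Q)/(Q + Q) = (2*Q)/((2*Q)) = (2*Q)*(1/(2*Q)) = 1)
(-5*(-1) + I(M(2)))*1504 = (-5*(-1) + 1²)*1504 = (5 + 1)*1504 = 6*1504 = 9024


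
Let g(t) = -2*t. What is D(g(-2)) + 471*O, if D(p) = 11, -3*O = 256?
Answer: -40181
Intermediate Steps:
O = -256/3 (O = -⅓*256 = -256/3 ≈ -85.333)
D(g(-2)) + 471*O = 11 + 471*(-256/3) = 11 - 40192 = -40181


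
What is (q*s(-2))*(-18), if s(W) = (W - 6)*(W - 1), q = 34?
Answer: -14688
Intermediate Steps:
s(W) = (-1 + W)*(-6 + W) (s(W) = (-6 + W)*(-1 + W) = (-1 + W)*(-6 + W))
(q*s(-2))*(-18) = (34*(6 + (-2)² - 7*(-2)))*(-18) = (34*(6 + 4 + 14))*(-18) = (34*24)*(-18) = 816*(-18) = -14688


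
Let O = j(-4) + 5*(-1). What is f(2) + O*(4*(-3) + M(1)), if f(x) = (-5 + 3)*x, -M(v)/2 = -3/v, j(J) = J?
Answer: 50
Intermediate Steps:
M(v) = 6/v (M(v) = -(-6)/v = 6/v)
f(x) = -2*x
O = -9 (O = -4 + 5*(-1) = -4 - 5 = -9)
f(2) + O*(4*(-3) + M(1)) = -2*2 - 9*(4*(-3) + 6/1) = -4 - 9*(-12 + 6*1) = -4 - 9*(-12 + 6) = -4 - 9*(-6) = -4 + 54 = 50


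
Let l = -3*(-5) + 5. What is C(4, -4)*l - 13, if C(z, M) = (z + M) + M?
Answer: -93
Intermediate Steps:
C(z, M) = z + 2*M (C(z, M) = (M + z) + M = z + 2*M)
l = 20 (l = 15 + 5 = 20)
C(4, -4)*l - 13 = (4 + 2*(-4))*20 - 13 = (4 - 8)*20 - 13 = -4*20 - 13 = -80 - 13 = -93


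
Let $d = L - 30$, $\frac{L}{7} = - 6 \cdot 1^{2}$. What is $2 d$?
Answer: $-144$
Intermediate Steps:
$L = -42$ ($L = 7 \left(- 6 \cdot 1^{2}\right) = 7 \left(\left(-6\right) 1\right) = 7 \left(-6\right) = -42$)
$d = -72$ ($d = -42 - 30 = -72$)
$2 d = 2 \left(-72\right) = -144$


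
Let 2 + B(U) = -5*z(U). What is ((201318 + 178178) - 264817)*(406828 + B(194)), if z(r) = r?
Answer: 46543160224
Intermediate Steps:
B(U) = -2 - 5*U
((201318 + 178178) - 264817)*(406828 + B(194)) = ((201318 + 178178) - 264817)*(406828 + (-2 - 5*194)) = (379496 - 264817)*(406828 + (-2 - 970)) = 114679*(406828 - 972) = 114679*405856 = 46543160224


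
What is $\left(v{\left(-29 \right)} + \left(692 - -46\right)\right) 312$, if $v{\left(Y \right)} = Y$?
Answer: $221208$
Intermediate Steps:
$\left(v{\left(-29 \right)} + \left(692 - -46\right)\right) 312 = \left(-29 + \left(692 - -46\right)\right) 312 = \left(-29 + \left(692 + 46\right)\right) 312 = \left(-29 + 738\right) 312 = 709 \cdot 312 = 221208$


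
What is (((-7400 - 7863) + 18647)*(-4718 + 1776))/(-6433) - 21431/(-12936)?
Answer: 18417880433/11888184 ≈ 1549.3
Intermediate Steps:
(((-7400 - 7863) + 18647)*(-4718 + 1776))/(-6433) - 21431/(-12936) = ((-15263 + 18647)*(-2942))*(-1/6433) - 21431*(-1/12936) = (3384*(-2942))*(-1/6433) + 21431/12936 = -9955728*(-1/6433) + 21431/12936 = 9955728/6433 + 21431/12936 = 18417880433/11888184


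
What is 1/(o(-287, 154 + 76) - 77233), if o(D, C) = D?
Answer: -1/77520 ≈ -1.2900e-5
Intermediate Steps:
1/(o(-287, 154 + 76) - 77233) = 1/(-287 - 77233) = 1/(-77520) = -1/77520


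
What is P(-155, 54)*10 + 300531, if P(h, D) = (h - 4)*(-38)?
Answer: 360951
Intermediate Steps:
P(h, D) = 152 - 38*h (P(h, D) = (-4 + h)*(-38) = 152 - 38*h)
P(-155, 54)*10 + 300531 = (152 - 38*(-155))*10 + 300531 = (152 + 5890)*10 + 300531 = 6042*10 + 300531 = 60420 + 300531 = 360951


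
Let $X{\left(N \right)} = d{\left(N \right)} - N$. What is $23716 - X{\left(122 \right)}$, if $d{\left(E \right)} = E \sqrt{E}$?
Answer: $23838 - 122 \sqrt{122} \approx 22490.0$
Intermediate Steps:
$d{\left(E \right)} = E^{\frac{3}{2}}$
$X{\left(N \right)} = N^{\frac{3}{2}} - N$
$23716 - X{\left(122 \right)} = 23716 - \left(122^{\frac{3}{2}} - 122\right) = 23716 - \left(122 \sqrt{122} - 122\right) = 23716 - \left(-122 + 122 \sqrt{122}\right) = 23716 + \left(122 - 122 \sqrt{122}\right) = 23838 - 122 \sqrt{122}$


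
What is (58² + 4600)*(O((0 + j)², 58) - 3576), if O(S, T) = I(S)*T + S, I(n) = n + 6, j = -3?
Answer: -21478908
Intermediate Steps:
I(n) = 6 + n
O(S, T) = S + T*(6 + S) (O(S, T) = (6 + S)*T + S = T*(6 + S) + S = S + T*(6 + S))
(58² + 4600)*(O((0 + j)², 58) - 3576) = (58² + 4600)*(((0 - 3)² + 58*(6 + (0 - 3)²)) - 3576) = (3364 + 4600)*(((-3)² + 58*(6 + (-3)²)) - 3576) = 7964*((9 + 58*(6 + 9)) - 3576) = 7964*((9 + 58*15) - 3576) = 7964*((9 + 870) - 3576) = 7964*(879 - 3576) = 7964*(-2697) = -21478908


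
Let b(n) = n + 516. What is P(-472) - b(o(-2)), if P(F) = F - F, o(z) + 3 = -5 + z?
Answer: -506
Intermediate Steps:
o(z) = -8 + z (o(z) = -3 + (-5 + z) = -8 + z)
b(n) = 516 + n
P(F) = 0
P(-472) - b(o(-2)) = 0 - (516 + (-8 - 2)) = 0 - (516 - 10) = 0 - 1*506 = 0 - 506 = -506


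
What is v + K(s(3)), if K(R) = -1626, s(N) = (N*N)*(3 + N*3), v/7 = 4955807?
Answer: 34689023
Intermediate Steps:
v = 34690649 (v = 7*4955807 = 34690649)
s(N) = N**2*(3 + 3*N)
v + K(s(3)) = 34690649 - 1626 = 34689023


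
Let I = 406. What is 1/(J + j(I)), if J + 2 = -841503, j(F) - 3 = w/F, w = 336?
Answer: -29/24403534 ≈ -1.1884e-6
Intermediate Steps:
j(F) = 3 + 336/F
J = -841505 (J = -2 - 841503 = -841505)
1/(J + j(I)) = 1/(-841505 + (3 + 336/406)) = 1/(-841505 + (3 + 336*(1/406))) = 1/(-841505 + (3 + 24/29)) = 1/(-841505 + 111/29) = 1/(-24403534/29) = -29/24403534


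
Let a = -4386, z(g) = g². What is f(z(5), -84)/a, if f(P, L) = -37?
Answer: 37/4386 ≈ 0.0084359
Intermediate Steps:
f(z(5), -84)/a = -37/(-4386) = -37*(-1/4386) = 37/4386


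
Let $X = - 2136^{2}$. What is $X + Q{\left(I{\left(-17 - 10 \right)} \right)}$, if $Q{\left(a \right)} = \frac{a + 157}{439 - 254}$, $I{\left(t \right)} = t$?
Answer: $- \frac{168812326}{37} \approx -4.5625 \cdot 10^{6}$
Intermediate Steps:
$Q{\left(a \right)} = \frac{157}{185} + \frac{a}{185}$ ($Q{\left(a \right)} = \frac{157 + a}{185} = \left(157 + a\right) \frac{1}{185} = \frac{157}{185} + \frac{a}{185}$)
$X = -4562496$ ($X = \left(-1\right) 4562496 = -4562496$)
$X + Q{\left(I{\left(-17 - 10 \right)} \right)} = -4562496 + \left(\frac{157}{185} + \frac{-17 - 10}{185}\right) = -4562496 + \left(\frac{157}{185} + \frac{1}{185} \left(-27\right)\right) = -4562496 + \left(\frac{157}{185} - \frac{27}{185}\right) = -4562496 + \frac{26}{37} = - \frac{168812326}{37}$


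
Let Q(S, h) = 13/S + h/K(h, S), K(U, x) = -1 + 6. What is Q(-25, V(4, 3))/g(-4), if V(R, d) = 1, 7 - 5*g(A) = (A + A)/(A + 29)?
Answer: -40/183 ≈ -0.21858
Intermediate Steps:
K(U, x) = 5
g(A) = 7/5 - 2*A/(5*(29 + A)) (g(A) = 7/5 - (A + A)/(5*(A + 29)) = 7/5 - 2*A/(5*(29 + A)))
Q(S, h) = 13/S + h/5
Q(-25, V(4, 3))/g(-4) = (13/(-25) + (1/5)*1)/(((203/5 - 4)/(29 - 4))) = (13*(-1/25) + 1/5)/(((183/5)/25)) = (-13/25 + 1/5)/(((1/25)*(183/5))) = -8/(25*183/125) = -8/25*125/183 = -40/183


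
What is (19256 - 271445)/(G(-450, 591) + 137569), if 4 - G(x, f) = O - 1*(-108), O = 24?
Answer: -252189/137441 ≈ -1.8349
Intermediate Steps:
G(x, f) = -128 (G(x, f) = 4 - (24 - 1*(-108)) = 4 - (24 + 108) = 4 - 1*132 = 4 - 132 = -128)
(19256 - 271445)/(G(-450, 591) + 137569) = (19256 - 271445)/(-128 + 137569) = -252189/137441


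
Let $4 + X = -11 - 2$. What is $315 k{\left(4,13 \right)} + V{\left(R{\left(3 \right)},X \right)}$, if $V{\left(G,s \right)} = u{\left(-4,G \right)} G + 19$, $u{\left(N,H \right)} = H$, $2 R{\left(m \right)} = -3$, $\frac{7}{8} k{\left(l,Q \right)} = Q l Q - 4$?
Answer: $\frac{967765}{4} \approx 2.4194 \cdot 10^{5}$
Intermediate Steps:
$k{\left(l,Q \right)} = - \frac{32}{7} + \frac{8 l Q^{2}}{7}$ ($k{\left(l,Q \right)} = \frac{8 \left(Q l Q - 4\right)}{7} = \frac{8 \left(l Q^{2} - 4\right)}{7} = \frac{8 \left(-4 + l Q^{2}\right)}{7} = - \frac{32}{7} + \frac{8 l Q^{2}}{7}$)
$R{\left(m \right)} = - \frac{3}{2}$ ($R{\left(m \right)} = \frac{1}{2} \left(-3\right) = - \frac{3}{2}$)
$X = -17$ ($X = -4 - 13 = -17$)
$V{\left(G,s \right)} = 19 + G^{2}$ ($V{\left(G,s \right)} = G G + 19 = G^{2} + 19 = 19 + G^{2}$)
$315 k{\left(4,13 \right)} + V{\left(R{\left(3 \right)},X \right)} = 315 \left(- \frac{32}{7} + \frac{8}{7} \cdot 4 \cdot 13^{2}\right) + \left(19 + \left(- \frac{3}{2}\right)^{2}\right) = 315 \left(- \frac{32}{7} + \frac{8}{7} \cdot 4 \cdot 169\right) + \left(19 + \frac{9}{4}\right) = 315 \left(- \frac{32}{7} + \frac{5408}{7}\right) + \frac{85}{4} = 315 \cdot 768 + \frac{85}{4} = 241920 + \frac{85}{4} = \frac{967765}{4}$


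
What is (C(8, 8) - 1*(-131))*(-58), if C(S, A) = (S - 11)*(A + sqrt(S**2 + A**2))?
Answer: -6206 + 1392*sqrt(2) ≈ -4237.4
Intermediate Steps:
C(S, A) = (-11 + S)*(A + sqrt(A**2 + S**2))
(C(8, 8) - 1*(-131))*(-58) = ((-11*8 - 11*sqrt(8**2 + 8**2) + 8*8 + 8*sqrt(8**2 + 8**2)) - 1*(-131))*(-58) = ((-88 - 11*sqrt(64 + 64) + 64 + 8*sqrt(64 + 64)) + 131)*(-58) = ((-88 - 88*sqrt(2) + 64 + 8*sqrt(128)) + 131)*(-58) = ((-88 - 88*sqrt(2) + 64 + 8*(8*sqrt(2))) + 131)*(-58) = ((-88 - 88*sqrt(2) + 64 + 64*sqrt(2)) + 131)*(-58) = ((-24 - 24*sqrt(2)) + 131)*(-58) = (107 - 24*sqrt(2))*(-58) = -6206 + 1392*sqrt(2)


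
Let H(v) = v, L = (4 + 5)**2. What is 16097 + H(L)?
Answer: 16178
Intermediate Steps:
L = 81 (L = 9**2 = 81)
16097 + H(L) = 16097 + 81 = 16178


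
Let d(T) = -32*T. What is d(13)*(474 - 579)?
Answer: 43680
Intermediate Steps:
d(13)*(474 - 579) = (-32*13)*(474 - 579) = -416*(-105) = 43680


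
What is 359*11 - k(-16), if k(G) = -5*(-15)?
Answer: 3874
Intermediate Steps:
k(G) = 75
359*11 - k(-16) = 359*11 - 1*75 = 3949 - 75 = 3874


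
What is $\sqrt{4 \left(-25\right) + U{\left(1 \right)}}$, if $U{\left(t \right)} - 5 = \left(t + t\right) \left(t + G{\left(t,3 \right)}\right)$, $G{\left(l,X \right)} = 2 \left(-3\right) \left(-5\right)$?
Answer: $i \sqrt{33} \approx 5.7446 i$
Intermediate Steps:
$G{\left(l,X \right)} = 30$ ($G{\left(l,X \right)} = \left(-6\right) \left(-5\right) = 30$)
$U{\left(t \right)} = 5 + 2 t \left(30 + t\right)$ ($U{\left(t \right)} = 5 + \left(t + t\right) \left(t + 30\right) = 5 + 2 t \left(30 + t\right)$)
$\sqrt{4 \left(-25\right) + U{\left(1 \right)}} = \sqrt{4 \left(-25\right) + \left(5 + 2 \cdot 1^{2} + 60 \cdot 1\right)} = \sqrt{-100 + \left(5 + 2 \cdot 1 + 60\right)} = \sqrt{-100 + \left(5 + 2 + 60\right)} = \sqrt{-100 + 67} = \sqrt{-33} = i \sqrt{33}$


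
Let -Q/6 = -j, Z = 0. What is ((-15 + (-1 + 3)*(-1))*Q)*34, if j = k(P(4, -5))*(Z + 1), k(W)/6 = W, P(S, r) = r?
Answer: 104040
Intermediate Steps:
k(W) = 6*W
j = -30 (j = (6*(-5))*(0 + 1) = -30*1 = -30)
Q = -180 (Q = -(-6)*(-30) = -6*30 = -180)
((-15 + (-1 + 3)*(-1))*Q)*34 = ((-15 + (-1 + 3)*(-1))*(-180))*34 = ((-15 + 2*(-1))*(-180))*34 = ((-15 - 2)*(-180))*34 = -17*(-180)*34 = 3060*34 = 104040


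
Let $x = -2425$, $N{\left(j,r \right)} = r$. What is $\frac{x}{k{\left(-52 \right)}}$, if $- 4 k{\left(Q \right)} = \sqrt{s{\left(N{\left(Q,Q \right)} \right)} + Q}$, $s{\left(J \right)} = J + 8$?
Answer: $- \frac{2425 i \sqrt{6}}{6} \approx - 990.0 i$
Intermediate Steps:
$s{\left(J \right)} = 8 + J$
$k{\left(Q \right)} = - \frac{\sqrt{8 + 2 Q}}{4}$ ($k{\left(Q \right)} = - \frac{\sqrt{\left(8 + Q\right) + Q}}{4} = - \frac{\sqrt{8 + 2 Q}}{4}$)
$\frac{x}{k{\left(-52 \right)}} = - \frac{2425}{\left(- \frac{1}{4}\right) \sqrt{8 + 2 \left(-52\right)}} = - \frac{2425}{\left(- \frac{1}{4}\right) \sqrt{8 - 104}} = - \frac{2425}{\left(- \frac{1}{4}\right) \sqrt{-96}} = - \frac{2425}{\left(- \frac{1}{4}\right) 4 i \sqrt{6}} = - \frac{2425}{\left(-1\right) i \sqrt{6}} = - 2425 \frac{i \sqrt{6}}{6} = - \frac{2425 i \sqrt{6}}{6}$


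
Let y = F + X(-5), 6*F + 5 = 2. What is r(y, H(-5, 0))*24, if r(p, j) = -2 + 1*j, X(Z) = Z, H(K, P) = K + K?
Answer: -288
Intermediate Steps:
F = -½ (F = -⅚ + (⅙)*2 = -⅚ + ⅓ = -½ ≈ -0.50000)
H(K, P) = 2*K
y = -11/2 (y = -½ - 5 = -11/2 ≈ -5.5000)
r(p, j) = -2 + j
r(y, H(-5, 0))*24 = (-2 + 2*(-5))*24 = (-2 - 10)*24 = -12*24 = -288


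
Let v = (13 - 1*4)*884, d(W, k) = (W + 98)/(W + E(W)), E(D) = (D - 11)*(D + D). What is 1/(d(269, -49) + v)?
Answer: 139073/1106465155 ≈ 0.00012569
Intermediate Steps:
E(D) = 2*D*(-11 + D) (E(D) = (-11 + D)*(2*D) = 2*D*(-11 + D))
d(W, k) = (98 + W)/(W + 2*W*(-11 + W)) (d(W, k) = (W + 98)/(W + 2*W*(-11 + W)) = (98 + W)/(W + 2*W*(-11 + W)))
v = 7956 (v = (13 - 4)*884 = 9*884 = 7956)
1/(d(269, -49) + v) = 1/((98 + 269)/(269*(-21 + 2*269)) + 7956) = 1/((1/269)*367/(-21 + 538) + 7956) = 1/((1/269)*367/517 + 7956) = 1/((1/269)*(1/517)*367 + 7956) = 1/(367/139073 + 7956) = 1/(1106465155/139073) = 139073/1106465155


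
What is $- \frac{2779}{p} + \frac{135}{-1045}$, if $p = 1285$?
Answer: $- \frac{615506}{268565} \approx -2.2918$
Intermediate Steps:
$- \frac{2779}{p} + \frac{135}{-1045} = - \frac{2779}{1285} + \frac{135}{-1045} = \left(-2779\right) \frac{1}{1285} + 135 \left(- \frac{1}{1045}\right) = - \frac{2779}{1285} - \frac{27}{209} = - \frac{615506}{268565}$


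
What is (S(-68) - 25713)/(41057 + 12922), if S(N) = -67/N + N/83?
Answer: -7638065/16034604 ≈ -0.47635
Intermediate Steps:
S(N) = -67/N + N/83 (S(N) = -67/N + N*(1/83) = -67/N + N/83)
(S(-68) - 25713)/(41057 + 12922) = ((-67/(-68) + (1/83)*(-68)) - 25713)/(41057 + 12922) = ((-67*(-1/68) - 68/83) - 25713)/53979 = ((67/68 - 68/83) - 25713)*(1/53979) = (937/5644 - 25713)*(1/53979) = -145123235/5644*1/53979 = -7638065/16034604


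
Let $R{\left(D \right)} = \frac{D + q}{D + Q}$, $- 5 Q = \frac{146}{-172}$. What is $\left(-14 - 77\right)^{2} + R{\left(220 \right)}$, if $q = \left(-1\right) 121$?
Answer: $\frac{784029683}{94673} \approx 8281.5$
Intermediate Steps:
$Q = \frac{73}{430}$ ($Q = - \frac{146 \frac{1}{-172}}{5} = - \frac{146 \left(- \frac{1}{172}\right)}{5} = \left(- \frac{1}{5}\right) \left(- \frac{73}{86}\right) = \frac{73}{430} \approx 0.16977$)
$q = -121$
$R{\left(D \right)} = \frac{-121 + D}{\frac{73}{430} + D}$ ($R{\left(D \right)} = \frac{D - 121}{D + \frac{73}{430}} = \frac{-121 + D}{\frac{73}{430} + D}$)
$\left(-14 - 77\right)^{2} + R{\left(220 \right)} = \left(-14 - 77\right)^{2} + \frac{430 \left(-121 + 220\right)}{73 + 430 \cdot 220} = \left(-91\right)^{2} + 430 \frac{1}{73 + 94600} \cdot 99 = 8281 + 430 \cdot \frac{1}{94673} \cdot 99 = 8281 + \frac{42570}{94673} = \frac{784029683}{94673}$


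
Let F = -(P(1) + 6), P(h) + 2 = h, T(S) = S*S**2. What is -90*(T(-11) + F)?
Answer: 120240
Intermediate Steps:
T(S) = S**3
P(h) = -2 + h
F = -5 (F = -((-2 + 1) + 6) = -(-1 + 6) = -1*5 = -5)
-90*(T(-11) + F) = -90*((-11)**3 - 5) = -90*(-1331 - 5) = -90*(-1336) = 120240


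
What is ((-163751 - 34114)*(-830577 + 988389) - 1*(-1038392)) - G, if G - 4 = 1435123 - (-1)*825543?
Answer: -31226693658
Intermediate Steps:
G = 2260670 (G = 4 + (1435123 - (-1)*825543) = 4 + (1435123 - 1*(-825543)) = 4 + (1435123 + 825543) = 4 + 2260666 = 2260670)
((-163751 - 34114)*(-830577 + 988389) - 1*(-1038392)) - G = ((-163751 - 34114)*(-830577 + 988389) - 1*(-1038392)) - 1*2260670 = (-197865*157812 + 1038392) - 2260670 = (-31225471380 + 1038392) - 2260670 = -31224432988 - 2260670 = -31226693658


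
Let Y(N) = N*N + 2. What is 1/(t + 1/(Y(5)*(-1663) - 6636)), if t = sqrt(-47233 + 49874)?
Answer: 51537/7014660716528 + 2656062369*sqrt(2641)/7014660716528 ≈ 0.019459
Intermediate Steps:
Y(N) = 2 + N**2 (Y(N) = N**2 + 2 = 2 + N**2)
t = sqrt(2641) ≈ 51.391
1/(t + 1/(Y(5)*(-1663) - 6636)) = 1/(sqrt(2641) + 1/((2 + 5**2)*(-1663) - 6636)) = 1/(sqrt(2641) + 1/((2 + 25)*(-1663) - 6636)) = 1/(sqrt(2641) + 1/(27*(-1663) - 6636)) = 1/(sqrt(2641) + 1/(-44901 - 6636)) = 1/(sqrt(2641) + 1/(-51537)) = 1/(sqrt(2641) - 1/51537) = 1/(-1/51537 + sqrt(2641))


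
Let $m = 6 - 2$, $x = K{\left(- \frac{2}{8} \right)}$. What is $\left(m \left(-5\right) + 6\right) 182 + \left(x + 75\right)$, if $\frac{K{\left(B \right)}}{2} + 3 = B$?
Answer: $- \frac{4959}{2} \approx -2479.5$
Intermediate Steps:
$K{\left(B \right)} = -6 + 2 B$
$x = - \frac{13}{2}$ ($x = -6 + 2 \left(- \frac{2}{8}\right) = -6 + 2 \left(\left(-2\right) \frac{1}{8}\right) = -6 + 2 \left(- \frac{1}{4}\right) = -6 - \frac{1}{2} = - \frac{13}{2} \approx -6.5$)
$m = 4$
$\left(m \left(-5\right) + 6\right) 182 + \left(x + 75\right) = \left(4 \left(-5\right) + 6\right) 182 + \left(- \frac{13}{2} + 75\right) = \left(-20 + 6\right) 182 + \frac{137}{2} = \left(-14\right) 182 + \frac{137}{2} = -2548 + \frac{137}{2} = - \frac{4959}{2}$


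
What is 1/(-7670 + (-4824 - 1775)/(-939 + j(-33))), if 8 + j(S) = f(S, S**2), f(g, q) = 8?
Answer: -939/7195531 ≈ -0.00013050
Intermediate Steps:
j(S) = 0 (j(S) = -8 + 8 = 0)
1/(-7670 + (-4824 - 1775)/(-939 + j(-33))) = 1/(-7670 + (-4824 - 1775)/(-939 + 0)) = 1/(-7670 - 6599/(-939)) = 1/(-7670 - 6599*(-1/939)) = 1/(-7670 + 6599/939) = 1/(-7195531/939) = -939/7195531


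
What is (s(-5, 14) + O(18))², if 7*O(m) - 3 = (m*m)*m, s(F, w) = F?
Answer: 33640000/49 ≈ 6.8653e+5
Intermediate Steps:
O(m) = 3/7 + m³/7 (O(m) = 3/7 + ((m*m)*m)/7 = 3/7 + (m²*m)/7 = 3/7 + m³/7)
(s(-5, 14) + O(18))² = (-5 + (3/7 + (⅐)*18³))² = (-5 + (3/7 + (⅐)*5832))² = (-5 + (3/7 + 5832/7))² = (-5 + 5835/7)² = (5800/7)² = 33640000/49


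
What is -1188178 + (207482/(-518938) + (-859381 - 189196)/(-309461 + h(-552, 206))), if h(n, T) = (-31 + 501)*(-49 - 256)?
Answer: -139599304018622240/117490417359 ≈ -1.1882e+6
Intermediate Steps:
h(n, T) = -143350 (h(n, T) = 470*(-305) = -143350)
-1188178 + (207482/(-518938) + (-859381 - 189196)/(-309461 + h(-552, 206))) = -1188178 + (207482/(-518938) + (-859381 - 189196)/(-309461 - 143350)) = -1188178 + (207482*(-1/518938) - 1048577/(-452811)) = -1188178 + (-103741/259469 - 1048577*(-1/452811)) = -1188178 + (-103741/259469 + 1048577/452811) = -1188178 + 225098159662/117490417359 = -139599304018622240/117490417359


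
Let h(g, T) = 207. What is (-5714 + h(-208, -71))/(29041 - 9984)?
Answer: -5507/19057 ≈ -0.28898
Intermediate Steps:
(-5714 + h(-208, -71))/(29041 - 9984) = (-5714 + 207)/(29041 - 9984) = -5507/19057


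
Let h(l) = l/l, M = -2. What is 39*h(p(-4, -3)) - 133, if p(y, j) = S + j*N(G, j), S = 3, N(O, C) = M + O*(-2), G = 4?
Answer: -94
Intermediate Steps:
N(O, C) = -2 - 2*O (N(O, C) = -2 + O*(-2) = -2 - 2*O)
p(y, j) = 3 - 10*j (p(y, j) = 3 + j*(-2 - 2*4) = 3 + j*(-2 - 8) = 3 + j*(-10) = 3 - 10*j)
h(l) = 1
39*h(p(-4, -3)) - 133 = 39*1 - 133 = 39 - 133 = -94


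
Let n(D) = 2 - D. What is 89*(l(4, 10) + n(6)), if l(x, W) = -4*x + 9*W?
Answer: 6230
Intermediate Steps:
89*(l(4, 10) + n(6)) = 89*((-4*4 + 9*10) + (2 - 1*6)) = 89*((-16 + 90) + (2 - 6)) = 89*(74 - 4) = 89*70 = 6230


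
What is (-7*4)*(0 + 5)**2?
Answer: -700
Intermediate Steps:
(-7*4)*(0 + 5)**2 = -28*5**2 = -28*25 = -700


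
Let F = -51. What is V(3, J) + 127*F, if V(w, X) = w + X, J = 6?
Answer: -6468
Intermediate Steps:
V(w, X) = X + w
V(3, J) + 127*F = (6 + 3) + 127*(-51) = 9 - 6477 = -6468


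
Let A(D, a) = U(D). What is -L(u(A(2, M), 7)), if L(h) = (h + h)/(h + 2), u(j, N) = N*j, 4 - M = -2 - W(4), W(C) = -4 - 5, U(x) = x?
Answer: -7/4 ≈ -1.7500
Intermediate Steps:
W(C) = -9
M = -3 (M = 4 - (-2 - 1*(-9)) = 4 - (-2 + 9) = 4 - 1*7 = 4 - 7 = -3)
A(D, a) = D
L(h) = 2*h/(2 + h) (L(h) = (2*h)/(2 + h) = 2*h/(2 + h))
-L(u(A(2, M), 7)) = -2*7*2/(2 + 7*2) = -2*14/(2 + 14) = -2*14/16 = -1*7/4 = -7/4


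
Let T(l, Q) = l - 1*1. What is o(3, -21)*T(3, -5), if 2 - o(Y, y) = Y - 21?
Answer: 40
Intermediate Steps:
o(Y, y) = 23 - Y (o(Y, y) = 2 - (Y - 21) = 2 - (-21 + Y) = 2 + (21 - Y) = 23 - Y)
T(l, Q) = -1 + l (T(l, Q) = l - 1 = -1 + l)
o(3, -21)*T(3, -5) = (23 - 1*3)*(-1 + 3) = (23 - 3)*2 = 20*2 = 40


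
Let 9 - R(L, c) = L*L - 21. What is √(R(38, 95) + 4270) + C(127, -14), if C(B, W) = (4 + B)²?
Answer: 17161 + 2*√714 ≈ 17214.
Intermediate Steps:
R(L, c) = 30 - L² (R(L, c) = 9 - (L*L - 21) = 9 - (L² - 21) = 9 - (-21 + L²) = 9 + (21 - L²) = 30 - L²)
√(R(38, 95) + 4270) + C(127, -14) = √((30 - 1*38²) + 4270) + (4 + 127)² = √((30 - 1*1444) + 4270) + 131² = √((30 - 1444) + 4270) + 17161 = √(-1414 + 4270) + 17161 = √2856 + 17161 = 2*√714 + 17161 = 17161 + 2*√714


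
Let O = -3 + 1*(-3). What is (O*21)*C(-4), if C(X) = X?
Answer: 504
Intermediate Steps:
O = -6 (O = -3 - 3 = -6)
(O*21)*C(-4) = -6*21*(-4) = -126*(-4) = 504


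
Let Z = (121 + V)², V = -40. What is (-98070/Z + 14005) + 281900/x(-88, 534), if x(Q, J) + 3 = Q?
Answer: 2167742995/199017 ≈ 10892.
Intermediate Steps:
x(Q, J) = -3 + Q
Z = 6561 (Z = (121 - 40)² = 81² = 6561)
(-98070/Z + 14005) + 281900/x(-88, 534) = (-98070/6561 + 14005) + 281900/(-3 - 88) = (-98070*1/6561 + 14005) + 281900/(-91) = (-32690/2187 + 14005) + 281900*(-1/91) = 30596245/2187 - 281900/91 = 2167742995/199017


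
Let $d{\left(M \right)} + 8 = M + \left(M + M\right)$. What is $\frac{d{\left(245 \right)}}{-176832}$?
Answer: $- \frac{727}{176832} \approx -0.0041112$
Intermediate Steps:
$d{\left(M \right)} = -8 + 3 M$ ($d{\left(M \right)} = -8 + \left(M + \left(M + M\right)\right) = -8 + \left(M + 2 M\right) = -8 + 3 M$)
$\frac{d{\left(245 \right)}}{-176832} = \frac{-8 + 3 \cdot 245}{-176832} = \left(-8 + 735\right) \left(- \frac{1}{176832}\right) = 727 \left(- \frac{1}{176832}\right) = - \frac{727}{176832}$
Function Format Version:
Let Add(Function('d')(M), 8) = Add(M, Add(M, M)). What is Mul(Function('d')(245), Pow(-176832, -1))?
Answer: Rational(-727, 176832) ≈ -0.0041112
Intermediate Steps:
Function('d')(M) = Add(-8, Mul(3, M)) (Function('d')(M) = Add(-8, Add(M, Add(M, M))) = Add(-8, Add(M, Mul(2, M))) = Add(-8, Mul(3, M)))
Mul(Function('d')(245), Pow(-176832, -1)) = Mul(Add(-8, Mul(3, 245)), Pow(-176832, -1)) = Mul(Add(-8, 735), Rational(-1, 176832)) = Mul(727, Rational(-1, 176832)) = Rational(-727, 176832)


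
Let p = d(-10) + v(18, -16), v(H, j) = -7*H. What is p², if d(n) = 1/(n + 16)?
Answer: 570025/36 ≈ 15834.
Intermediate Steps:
d(n) = 1/(16 + n)
p = -755/6 (p = 1/(16 - 10) - 7*18 = 1/6 - 126 = ⅙ - 126 = -755/6 ≈ -125.83)
p² = (-755/6)² = 570025/36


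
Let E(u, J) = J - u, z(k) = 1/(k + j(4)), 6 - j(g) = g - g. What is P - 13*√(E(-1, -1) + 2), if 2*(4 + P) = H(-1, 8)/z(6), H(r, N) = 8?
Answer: 44 - 13*√2 ≈ 25.615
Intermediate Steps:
j(g) = 6 (j(g) = 6 - (g - g) = 6 - 1*0 = 6 + 0 = 6)
z(k) = 1/(6 + k) (z(k) = 1/(k + 6) = 1/(6 + k))
P = 44 (P = -4 + (8/(1/(6 + 6)))/2 = -4 + (8/(1/12))/2 = -4 + (8*12)/2 = -4 + (½)*96 = -4 + 48 = 44)
P - 13*√(E(-1, -1) + 2) = 44 - 13*√((-1 - 1*(-1)) + 2) = 44 - 13*√((-1 + 1) + 2) = 44 - 13*√(0 + 2) = 44 - 13*√2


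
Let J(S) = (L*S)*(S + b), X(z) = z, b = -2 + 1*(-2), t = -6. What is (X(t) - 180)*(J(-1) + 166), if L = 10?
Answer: -40176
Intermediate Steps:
b = -4 (b = -2 - 2 = -4)
J(S) = 10*S*(-4 + S) (J(S) = (10*S)*(S - 4) = (10*S)*(-4 + S) = 10*S*(-4 + S))
(X(t) - 180)*(J(-1) + 166) = (-6 - 180)*(10*(-1)*(-4 - 1) + 166) = -186*(10*(-1)*(-5) + 166) = -186*(50 + 166) = -186*216 = -40176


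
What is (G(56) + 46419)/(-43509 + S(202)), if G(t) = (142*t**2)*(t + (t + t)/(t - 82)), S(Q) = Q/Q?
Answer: -299853111/565604 ≈ -530.15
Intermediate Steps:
S(Q) = 1
G(t) = 142*t**2*(t + 2*t/(-82 + t)) (G(t) = (142*t**2)*(t + (2*t)/(-82 + t)) = (142*t**2)*(t + 2*t/(-82 + t)) = 142*t**2*(t + 2*t/(-82 + t)))
(G(56) + 46419)/(-43509 + S(202)) = (142*56**3*(-80 + 56)/(-82 + 56) + 46419)/(-43509 + 1) = (142*175616*(-24)/(-26) + 46419)/(-43508) = (142*175616*(-1/26)*(-24) + 46419)*(-1/43508) = (299249664/13 + 46419)*(-1/43508) = (299853111/13)*(-1/43508) = -299853111/565604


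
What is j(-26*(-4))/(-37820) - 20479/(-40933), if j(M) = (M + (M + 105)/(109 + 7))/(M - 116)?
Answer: 359542778823/718311931840 ≈ 0.50054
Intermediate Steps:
j(M) = (105/116 + 117*M/116)/(-116 + M) (j(M) = (M + (105 + M)/116)/(-116 + M) = (M + (105 + M)*(1/116))/(-116 + M) = (M + (105/116 + M/116))/(-116 + M) = (105/116 + 117*M/116)/(-116 + M))
j(-26*(-4))/(-37820) - 20479/(-40933) = (3*(35 + 39*(-26*(-4)))/(116*(-116 - 26*(-4))))/(-37820) - 20479/(-40933) = (3*(35 + 39*104)/(116*(-116 + 104)))*(-1/37820) - 20479*(-1/40933) = ((3/116)*(35 + 4056)/(-12))*(-1/37820) + 20479/40933 = ((3/116)*(-1/12)*4091)*(-1/37820) + 20479/40933 = -4091/464*(-1/37820) + 20479/40933 = 4091/17548480 + 20479/40933 = 359542778823/718311931840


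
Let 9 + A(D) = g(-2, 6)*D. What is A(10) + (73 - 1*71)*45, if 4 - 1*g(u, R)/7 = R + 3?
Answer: -269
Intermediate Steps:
g(u, R) = 7 - 7*R (g(u, R) = 28 - 7*(R + 3) = 28 - 7*(3 + R) = 28 + (-21 - 7*R) = 7 - 7*R)
A(D) = -9 - 35*D (A(D) = -9 + (7 - 7*6)*D = -9 + (7 - 42)*D = -9 - 35*D)
A(10) + (73 - 1*71)*45 = (-9 - 35*10) + (73 - 1*71)*45 = (-9 - 350) + (73 - 71)*45 = -359 + 2*45 = -359 + 90 = -269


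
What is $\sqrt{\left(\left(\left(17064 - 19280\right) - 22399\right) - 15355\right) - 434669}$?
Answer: $i \sqrt{474639} \approx 688.94 i$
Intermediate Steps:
$\sqrt{\left(\left(\left(17064 - 19280\right) - 22399\right) - 15355\right) - 434669} = \sqrt{\left(\left(-2216 - 22399\right) - 15355\right) - 434669} = \sqrt{\left(-24615 - 15355\right) - 434669} = \sqrt{-39970 - 434669} = \sqrt{-474639} = i \sqrt{474639}$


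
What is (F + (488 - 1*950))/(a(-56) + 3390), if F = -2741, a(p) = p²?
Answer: -3203/6526 ≈ -0.49081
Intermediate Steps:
(F + (488 - 1*950))/(a(-56) + 3390) = (-2741 + (488 - 1*950))/((-56)² + 3390) = (-2741 + (488 - 950))/(3136 + 3390) = (-2741 - 462)/6526 = -3203*1/6526 = -3203/6526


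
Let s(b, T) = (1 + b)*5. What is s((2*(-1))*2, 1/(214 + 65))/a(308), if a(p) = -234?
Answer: 5/78 ≈ 0.064103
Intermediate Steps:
s(b, T) = 5 + 5*b
s((2*(-1))*2, 1/(214 + 65))/a(308) = (5 + 5*((2*(-1))*2))/(-234) = (5 + 5*(-2*2))*(-1/234) = (5 + 5*(-4))*(-1/234) = (5 - 20)*(-1/234) = -15*(-1/234) = 5/78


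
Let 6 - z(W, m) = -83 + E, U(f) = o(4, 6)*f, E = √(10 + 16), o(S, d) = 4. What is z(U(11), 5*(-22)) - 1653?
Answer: -1564 - √26 ≈ -1569.1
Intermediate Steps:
E = √26 ≈ 5.0990
U(f) = 4*f
z(W, m) = 89 - √26 (z(W, m) = 6 - (-83 + √26) = 6 + (83 - √26) = 89 - √26)
z(U(11), 5*(-22)) - 1653 = (89 - √26) - 1653 = -1564 - √26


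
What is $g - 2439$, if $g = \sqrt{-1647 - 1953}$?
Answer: $-2439 + 60 i \approx -2439.0 + 60.0 i$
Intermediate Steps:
$g = 60 i$ ($g = \sqrt{-3600} = 60 i \approx 60.0 i$)
$g - 2439 = 60 i - 2439 = -2439 + 60 i$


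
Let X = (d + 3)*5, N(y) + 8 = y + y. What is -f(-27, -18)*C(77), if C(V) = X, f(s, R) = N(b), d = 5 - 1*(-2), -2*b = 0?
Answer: 400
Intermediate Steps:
b = 0 (b = -½*0 = 0)
d = 7 (d = 5 + 2 = 7)
N(y) = -8 + 2*y (N(y) = -8 + (y + y) = -8 + 2*y)
f(s, R) = -8 (f(s, R) = -8 + 2*0 = -8 + 0 = -8)
X = 50 (X = (7 + 3)*5 = 10*5 = 50)
C(V) = 50
-f(-27, -18)*C(77) = -(-8)*50 = -1*(-400) = 400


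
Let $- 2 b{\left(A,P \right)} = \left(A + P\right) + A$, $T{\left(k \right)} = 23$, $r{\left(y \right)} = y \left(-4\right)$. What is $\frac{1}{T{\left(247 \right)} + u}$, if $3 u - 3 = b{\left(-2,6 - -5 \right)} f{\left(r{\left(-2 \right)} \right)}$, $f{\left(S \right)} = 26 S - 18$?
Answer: $- \frac{3}{593} \approx -0.005059$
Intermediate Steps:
$r{\left(y \right)} = - 4 y$
$b{\left(A,P \right)} = - A - \frac{P}{2}$ ($b{\left(A,P \right)} = - \frac{\left(A + P\right) + A}{2} = - \frac{P + 2 A}{2} = - A - \frac{P}{2}$)
$f{\left(S \right)} = -18 + 26 S$
$u = - \frac{662}{3}$ ($u = 1 + \frac{\left(\left(-1\right) \left(-2\right) - \frac{6 - -5}{2}\right) \left(-18 + 26 \left(\left(-4\right) \left(-2\right)\right)\right)}{3} = 1 + \frac{\left(2 - \frac{6 + 5}{2}\right) \left(-18 + 26 \cdot 8\right)}{3} = 1 + \frac{\left(2 - \frac{11}{2}\right) \left(-18 + 208\right)}{3} = 1 + \frac{\left(2 - \frac{11}{2}\right) 190}{3} = 1 + \frac{\left(- \frac{7}{2}\right) 190}{3} = 1 + \frac{1}{3} \left(-665\right) = 1 - \frac{665}{3} = - \frac{662}{3} \approx -220.67$)
$\frac{1}{T{\left(247 \right)} + u} = \frac{1}{23 - \frac{662}{3}} = \frac{1}{- \frac{593}{3}} = - \frac{3}{593}$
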